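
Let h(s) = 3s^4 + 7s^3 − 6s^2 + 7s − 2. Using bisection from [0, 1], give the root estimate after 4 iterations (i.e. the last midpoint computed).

0.3125

s = 0.5 gives h = 1.0625, positive; keep [0, 0.5]
s = 0.25 gives h = -0.503906, negative; keep [0.25, 0.5]
s = 0.375 gives h = 0.209717, positive; keep [0.25, 0.375]
s = 0.3125 gives h = -0.1562, negative; keep [0.3125, 0.375]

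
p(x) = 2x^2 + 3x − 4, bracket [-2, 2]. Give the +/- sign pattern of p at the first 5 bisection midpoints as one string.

-+--+

midpoint 0: p = -4 < 0 → [0, 2]
midpoint 1: p = 1 > 0 → [0, 1]
midpoint 0.5: p = -2 < 0 → [0.5, 1]
midpoint 0.75: p = -0.625 < 0 → [0.75, 1]
midpoint 0.875: p = 0.1562 > 0 → [0.75, 0.875]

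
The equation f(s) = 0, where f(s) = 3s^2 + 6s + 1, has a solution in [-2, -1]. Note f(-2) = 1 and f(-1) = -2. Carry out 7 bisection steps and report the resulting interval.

m = -1.5, f(m) = -1.25 (−); new bracket [-2, -1.5]
m = -1.75, f(m) = -0.3125 (−); new bracket [-2, -1.75]
m = -1.875, f(m) = 0.296875 (+); new bracket [-1.875, -1.75]
m = -1.8125, f(m) = -0.0195 (−); new bracket [-1.875, -1.8125]
m = -1.84375, f(m) = 0.1357 (+); new bracket [-1.84375, -1.8125]
m = -1.828125, f(m) = 0.0574 (+); new bracket [-1.828125, -1.8125]
m = -1.8203125, f(m) = 0.0187 (+); new bracket [-1.8203125, -1.8125]

[-1.8203125, -1.8125]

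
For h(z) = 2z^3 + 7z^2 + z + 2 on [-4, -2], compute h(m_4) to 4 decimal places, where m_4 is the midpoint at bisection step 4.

h(-3) = 8 > 0, so the root lies in [-4, -3]
h(-3.5) = -1.5 < 0, so the root lies in [-3.5, -3]
h(-3.25) = 4.03125 > 0, so the root lies in [-3.5, -3.25]
h(-3.375) = 1.4727 > 0, so the root lies in [-3.5, -3.375]

1.4727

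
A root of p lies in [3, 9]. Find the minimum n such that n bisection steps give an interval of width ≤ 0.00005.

Width after n steps is 6/2^n. Need 2^n ≥ 6/0.00005 = 120000.
2^16 = 65536 < 120000 ≤ 2^17 = 131072, so n = 17.

17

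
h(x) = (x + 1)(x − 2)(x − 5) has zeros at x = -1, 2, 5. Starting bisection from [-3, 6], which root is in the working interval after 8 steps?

h(1.5) = 4.375 > 0, so the root lies in [-3, 1.5]
h(-0.75) = 3.953125 > 0, so the root lies in [-3, -0.75]
h(-1.875) = -23.310547 < 0, so the root lies in [-1.875, -0.75]
h(-1.3125) = -6.5344 < 0, so the root lies in [-1.3125, -0.75]
h(-1.03125) = -0.5713 < 0, so the root lies in [-1.03125, -0.75]
h(-0.890625) = 1.8624 > 0, so the root lies in [-1.03125, -0.890625]
h(-0.9609375) = 0.6895 > 0, so the root lies in [-1.03125, -0.9609375]
h(-0.99609375) = 0.0702 > 0, so the root lies in [-1.03125, -0.99609375]

-1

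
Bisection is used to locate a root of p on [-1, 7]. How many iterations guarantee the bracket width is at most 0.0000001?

Width after n steps is 8/2^n. Need 2^n ≥ 8/0.0000001 = 80000000.
2^26 = 67108864 < 80000000 ≤ 2^27 = 134217728, so n = 27.

27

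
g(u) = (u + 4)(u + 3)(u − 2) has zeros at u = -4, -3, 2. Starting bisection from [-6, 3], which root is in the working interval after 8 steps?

2

midpoint -1.5: g = -13.125 < 0 → [-1.5, 3]
midpoint 0.75: g = -22.265625 < 0 → [0.75, 3]
midpoint 1.875: g = -3.580078 < 0 → [1.875, 3]
midpoint 2.4375: g = 15.3142 > 0 → [1.875, 2.4375]
midpoint 2.15625: g = 4.9599 > 0 → [1.875, 2.15625]
midpoint 2.015625: g = 0.4714 > 0 → [1.875, 2.015625]
midpoint 1.9453125: g = -1.6079 < 0 → [1.9453125, 2.015625]
midpoint 1.98046875: g = -0.5817 < 0 → [1.98046875, 2.015625]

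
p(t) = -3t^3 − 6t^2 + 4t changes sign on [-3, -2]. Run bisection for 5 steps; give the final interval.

[-2.53125, -2.5]

p(-2.5) = -0.625 < 0, so the root lies in [-3, -2.5]
p(-2.75) = 6.015625 > 0, so the root lies in [-2.75, -2.5]
p(-2.625) = 2.419922 > 0, so the root lies in [-2.625, -2.5]
p(-2.5625) = 0.8308 > 0, so the root lies in [-2.5625, -2.5]
p(-2.53125) = 0.0865 > 0, so the root lies in [-2.53125, -2.5]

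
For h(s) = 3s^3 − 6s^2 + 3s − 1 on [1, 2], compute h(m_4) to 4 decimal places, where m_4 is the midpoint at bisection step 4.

m = 1.5, h(m) = 0.125 (+); new bracket [1, 1.5]
m = 1.25, h(m) = -0.765625 (−); new bracket [1.25, 1.5]
m = 1.375, h(m) = -0.419922 (−); new bracket [1.375, 1.5]
m = 1.4375, h(m) = -0.1746 (−); new bracket [1.4375, 1.5]

-0.1746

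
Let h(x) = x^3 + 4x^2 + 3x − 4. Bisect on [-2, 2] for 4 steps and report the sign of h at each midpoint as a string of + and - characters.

-+-+

x = 0 gives h = -4, negative; keep [0, 2]
x = 1 gives h = 4, positive; keep [0, 1]
x = 0.5 gives h = -1.375, negative; keep [0.5, 1]
x = 0.75 gives h = 0.9219, positive; keep [0.5, 0.75]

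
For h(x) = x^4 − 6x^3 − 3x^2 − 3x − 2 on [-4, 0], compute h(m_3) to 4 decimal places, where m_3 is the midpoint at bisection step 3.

m = -2, h(m) = 56 (+); new bracket [-2, 0]
m = -1, h(m) = 5 (+); new bracket [-1, 0]
m = -0.5, h(m) = -0.4375 (−); new bracket [-1, -0.5]

-0.4375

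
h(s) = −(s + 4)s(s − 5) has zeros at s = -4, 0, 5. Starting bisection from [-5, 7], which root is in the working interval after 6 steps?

5

midpoint 1: h = 20 > 0 → [1, 7]
midpoint 4: h = 32 > 0 → [4, 7]
midpoint 5.5: h = -26.125 < 0 → [4, 5.5]
midpoint 4.75: h = 10.3906 > 0 → [4.75, 5.5]
midpoint 5.125: h = -5.8457 < 0 → [4.75, 5.125]
midpoint 4.9375: h = 2.7581 > 0 → [4.9375, 5.125]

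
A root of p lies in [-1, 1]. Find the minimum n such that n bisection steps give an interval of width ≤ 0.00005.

16

Width after n steps is 2/2^n. Need 2^n ≥ 2/0.00005 = 40000.
2^15 = 32768 < 40000 ≤ 2^16 = 65536, so n = 16.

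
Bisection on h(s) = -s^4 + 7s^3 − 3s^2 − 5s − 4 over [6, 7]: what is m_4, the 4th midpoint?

6.4375

midpoint 6.5: h = -25.9375 < 0 → [6, 6.5]
midpoint 6.25: h = 30.667969 > 0 → [6.25, 6.5]
midpoint 6.375: h = 4.130615 > 0 → [6.375, 6.5]
midpoint 6.4375: h = -10.4485 < 0 → [6.375, 6.4375]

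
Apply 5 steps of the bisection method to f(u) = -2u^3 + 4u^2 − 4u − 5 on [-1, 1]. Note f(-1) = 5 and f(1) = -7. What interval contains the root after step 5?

u = 0 gives f = -5, negative; keep [-1, 0]
u = -0.5 gives f = -1.75, negative; keep [-1, -0.5]
u = -0.75 gives f = 1.09375, positive; keep [-0.75, -0.5]
u = -0.625 gives f = -0.4492, negative; keep [-0.75, -0.625]
u = -0.6875 gives f = 0.2905, positive; keep [-0.6875, -0.625]

[-0.6875, -0.625]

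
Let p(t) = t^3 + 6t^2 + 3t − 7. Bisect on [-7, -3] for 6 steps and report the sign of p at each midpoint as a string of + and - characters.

p(-5) = 3 > 0, so the root lies in [-7, -5]
p(-6) = -25 < 0, so the root lies in [-6, -5]
p(-5.5) = -8.375 < 0, so the root lies in [-5.5, -5]
p(-5.25) = -2.0781 < 0, so the root lies in [-5.25, -5]
p(-5.125) = 0.6074 > 0, so the root lies in [-5.25, -5.125]
p(-5.1875) = -0.698 < 0, so the root lies in [-5.1875, -5.125]

+---+-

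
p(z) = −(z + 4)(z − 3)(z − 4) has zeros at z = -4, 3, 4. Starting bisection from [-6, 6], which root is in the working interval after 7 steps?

midpoint 0: p = -48 < 0 → [-6, 0]
midpoint -3: p = -42 < 0 → [-6, -3]
midpoint -4.5: p = 31.875 > 0 → [-4.5, -3]
midpoint -3.75: p = -13.0781 < 0 → [-4.5, -3.75]
midpoint -4.125: p = 7.2363 > 0 → [-4.125, -3.75]
midpoint -3.9375: p = -3.4417 < 0 → [-4.125, -3.9375]
midpoint -4.03125: p = 1.7647 > 0 → [-4.03125, -3.9375]

-4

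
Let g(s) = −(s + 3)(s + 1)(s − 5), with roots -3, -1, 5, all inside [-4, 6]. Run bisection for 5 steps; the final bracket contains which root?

5

midpoint 1: g = 32 > 0 → [1, 6]
midpoint 3.5: g = 43.875 > 0 → [3.5, 6]
midpoint 4.75: g = 11.140625 > 0 → [4.75, 6]
midpoint 5.375: g = -20.0215 < 0 → [4.75, 5.375]
midpoint 5.0625: g = -3.0549 < 0 → [4.75, 5.0625]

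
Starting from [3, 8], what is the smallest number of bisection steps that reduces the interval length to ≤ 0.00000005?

Width after n steps is 5/2^n. Need 2^n ≥ 5/0.00000005 = 100000000.
2^26 = 67108864 < 100000000 ≤ 2^27 = 134217728, so n = 27.

27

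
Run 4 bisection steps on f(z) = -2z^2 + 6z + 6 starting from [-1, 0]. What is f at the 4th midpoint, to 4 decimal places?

z = -0.5 gives f = 2.5, positive; keep [-1, -0.5]
z = -0.75 gives f = 0.375, positive; keep [-1, -0.75]
z = -0.875 gives f = -0.78125, negative; keep [-0.875, -0.75]
z = -0.8125 gives f = -0.1953, negative; keep [-0.8125, -0.75]

-0.1953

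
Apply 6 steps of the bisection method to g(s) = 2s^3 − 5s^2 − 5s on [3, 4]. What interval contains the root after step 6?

[3.25, 3.265625]

s = 3.5 gives g = 7, positive; keep [3, 3.5]
s = 3.25 gives g = -0.40625, negative; keep [3.25, 3.5]
s = 3.375 gives g = 3.058594, positive; keep [3.25, 3.375]
s = 3.3125 gives g = 1.2681, positive; keep [3.25, 3.3125]
s = 3.28125 gives g = 0.4166, positive; keep [3.25, 3.28125]
s = 3.265625 gives g = 0.0016, positive; keep [3.25, 3.265625]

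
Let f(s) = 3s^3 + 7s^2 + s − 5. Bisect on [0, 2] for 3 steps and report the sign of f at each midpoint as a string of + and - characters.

f(1) = 6 > 0, so the root lies in [0, 1]
f(0.5) = -2.375 < 0, so the root lies in [0.5, 1]
f(0.75) = 0.953125 > 0, so the root lies in [0.5, 0.75]

+-+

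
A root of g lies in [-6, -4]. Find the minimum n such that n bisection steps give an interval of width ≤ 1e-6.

21

Width after n steps is 2/2^n. Need 2^n ≥ 2/1e-6 = 2000000.
2^20 = 1048576 < 2000000 ≤ 2^21 = 2097152, so n = 21.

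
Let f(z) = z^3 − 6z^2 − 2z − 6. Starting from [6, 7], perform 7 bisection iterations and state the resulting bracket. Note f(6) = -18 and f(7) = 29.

[6.453125, 6.4609375]

m = 6.5, f(m) = 2.125 (+); new bracket [6, 6.5]
m = 6.25, f(m) = -8.734375 (−); new bracket [6.25, 6.5]
m = 6.375, f(m) = -3.509766 (−); new bracket [6.375, 6.5]
m = 6.4375, f(m) = -0.7444 (−); new bracket [6.4375, 6.5]
m = 6.46875, f(m) = 0.6772 (+); new bracket [6.4375, 6.46875]
m = 6.453125, f(m) = -0.0368 (−); new bracket [6.453125, 6.46875]
m = 6.4609375, f(m) = 0.3194 (+); new bracket [6.453125, 6.4609375]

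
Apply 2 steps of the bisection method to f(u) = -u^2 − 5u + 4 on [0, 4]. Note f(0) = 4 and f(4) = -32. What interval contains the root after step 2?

[0, 1]

midpoint 2: f = -10 < 0 → [0, 2]
midpoint 1: f = -2 < 0 → [0, 1]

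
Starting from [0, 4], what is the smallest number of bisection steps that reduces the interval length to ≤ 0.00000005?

Width after n steps is 4/2^n. Need 2^n ≥ 4/0.00000005 = 80000000.
2^26 = 67108864 < 80000000 ≤ 2^27 = 134217728, so n = 27.

27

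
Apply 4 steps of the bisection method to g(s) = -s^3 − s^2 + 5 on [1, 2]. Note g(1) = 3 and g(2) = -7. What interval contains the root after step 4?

midpoint 1.5: g = -0.625 < 0 → [1, 1.5]
midpoint 1.25: g = 1.484375 > 0 → [1.25, 1.5]
midpoint 1.375: g = 0.509766 > 0 → [1.375, 1.5]
midpoint 1.4375: g = -0.0369 < 0 → [1.375, 1.4375]

[1.375, 1.4375]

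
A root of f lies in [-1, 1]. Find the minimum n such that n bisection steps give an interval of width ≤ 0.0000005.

Width after n steps is 2/2^n. Need 2^n ≥ 2/0.0000005 = 4000000.
2^21 = 2097152 < 4000000 ≤ 2^22 = 4194304, so n = 22.

22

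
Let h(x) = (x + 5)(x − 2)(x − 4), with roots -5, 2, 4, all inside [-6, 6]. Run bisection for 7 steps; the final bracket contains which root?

x = 0 gives h = 40, positive; keep [-6, 0]
x = -3 gives h = 70, positive; keep [-6, -3]
x = -4.5 gives h = 27.625, positive; keep [-6, -4.5]
x = -5.25 gives h = -16.7656, negative; keep [-5.25, -4.5]
x = -4.875 gives h = 7.627, positive; keep [-5.25, -4.875]
x = -5.0625 gives h = -4.0002, negative; keep [-5.0625, -4.875]
x = -4.96875 gives h = 1.9532, positive; keep [-5.0625, -4.96875]

-5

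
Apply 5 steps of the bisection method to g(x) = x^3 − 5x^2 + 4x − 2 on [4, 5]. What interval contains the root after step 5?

[4.125, 4.15625]

x = 4.5 gives g = 5.875, positive; keep [4, 4.5]
x = 4.25 gives g = 1.453125, positive; keep [4, 4.25]
x = 4.125 gives g = -0.388672, negative; keep [4.125, 4.25]
x = 4.1875 gives g = 0.5027, positive; keep [4.125, 4.1875]
x = 4.15625 gives g = 0.0497, positive; keep [4.125, 4.15625]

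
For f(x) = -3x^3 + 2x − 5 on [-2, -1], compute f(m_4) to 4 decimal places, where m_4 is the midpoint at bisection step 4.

x = -1.5 gives f = 2.125, positive; keep [-1.5, -1]
x = -1.25 gives f = -1.640625, negative; keep [-1.5, -1.25]
x = -1.375 gives f = 0.048828, positive; keep [-1.375, -1.25]
x = -1.3125 gives f = -0.842, negative; keep [-1.375, -1.3125]

-0.8420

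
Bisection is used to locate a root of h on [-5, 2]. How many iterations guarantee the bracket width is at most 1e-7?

27

Width after n steps is 7/2^n. Need 2^n ≥ 7/1e-7 = 70000000.
2^26 = 67108864 < 70000000 ≤ 2^27 = 134217728, so n = 27.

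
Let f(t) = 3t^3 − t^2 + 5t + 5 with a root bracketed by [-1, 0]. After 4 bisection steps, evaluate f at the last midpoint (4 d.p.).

0.1150

t = -0.5 gives f = 1.875, positive; keep [-1, -0.5]
t = -0.75 gives f = -0.578125, negative; keep [-0.75, -0.5]
t = -0.625 gives f = 0.751953, positive; keep [-0.75, -0.625]
t = -0.6875 gives f = 0.115, positive; keep [-0.75, -0.6875]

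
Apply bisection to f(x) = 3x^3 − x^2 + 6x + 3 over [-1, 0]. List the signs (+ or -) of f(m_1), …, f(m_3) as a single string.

-++

f(-0.5) = -0.625 < 0, so the root lies in [-0.5, 0]
f(-0.25) = 1.390625 > 0, so the root lies in [-0.5, -0.25]
f(-0.375) = 0.451172 > 0, so the root lies in [-0.5, -0.375]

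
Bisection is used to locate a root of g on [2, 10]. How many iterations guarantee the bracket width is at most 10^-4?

Width after n steps is 8/2^n. Need 2^n ≥ 8/10^-4 = 80000.
2^16 = 65536 < 80000 ≤ 2^17 = 131072, so n = 17.

17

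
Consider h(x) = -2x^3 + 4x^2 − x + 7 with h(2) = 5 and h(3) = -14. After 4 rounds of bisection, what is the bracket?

x = 2.5 gives h = -1.75, negative; keep [2, 2.5]
x = 2.25 gives h = 2.21875, positive; keep [2.25, 2.5]
x = 2.375 gives h = 0.394531, positive; keep [2.375, 2.5]
x = 2.4375 gives h = -0.6362, negative; keep [2.375, 2.4375]

[2.375, 2.4375]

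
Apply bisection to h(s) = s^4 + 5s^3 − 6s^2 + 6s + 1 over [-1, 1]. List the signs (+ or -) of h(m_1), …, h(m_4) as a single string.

m = 0, h(m) = 1 (+); new bracket [-1, 0]
m = -0.5, h(m) = -4.0625 (−); new bracket [-0.5, 0]
m = -0.25, h(m) = -0.949219 (−); new bracket [-0.25, 0]
m = -0.125, h(m) = 0.1467 (+); new bracket [-0.25, -0.125]

+--+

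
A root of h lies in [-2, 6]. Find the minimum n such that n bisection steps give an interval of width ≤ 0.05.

8

Width after n steps is 8/2^n. Need 2^n ≥ 8/0.05 = 160.
2^7 = 128 < 160 ≤ 2^8 = 256, so n = 8.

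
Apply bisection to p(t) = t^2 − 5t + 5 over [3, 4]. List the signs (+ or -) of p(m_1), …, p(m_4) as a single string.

t = 3.5 gives p = -0.25, negative; keep [3.5, 4]
t = 3.75 gives p = 0.3125, positive; keep [3.5, 3.75]
t = 3.625 gives p = 0.015625, positive; keep [3.5, 3.625]
t = 3.5625 gives p = -0.1211, negative; keep [3.5625, 3.625]

-++-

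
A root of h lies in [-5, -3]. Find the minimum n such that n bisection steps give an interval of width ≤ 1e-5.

18

Width after n steps is 2/2^n. Need 2^n ≥ 2/1e-5 = 200000.
2^17 = 131072 < 200000 ≤ 2^18 = 262144, so n = 18.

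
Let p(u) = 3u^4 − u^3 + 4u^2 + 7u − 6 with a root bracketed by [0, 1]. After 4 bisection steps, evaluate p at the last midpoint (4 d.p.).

midpoint 0.5: p = -1.4375 < 0 → [0.5, 1]
midpoint 0.75: p = 2.027344 > 0 → [0.5, 0.75]
midpoint 0.625: p = 0.151123 > 0 → [0.5, 0.625]
midpoint 0.5625: p = -0.6745 < 0 → [0.5625, 0.625]

-0.6745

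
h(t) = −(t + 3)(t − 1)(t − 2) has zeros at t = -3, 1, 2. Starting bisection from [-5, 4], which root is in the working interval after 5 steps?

t = -0.5 gives h = -9.375, negative; keep [-5, -0.5]
t = -2.75 gives h = -4.453125, negative; keep [-5, -2.75]
t = -3.875 gives h = 25.060547, positive; keep [-3.875, -2.75]
t = -3.3125 gives h = 7.1594, positive; keep [-3.3125, -2.75]
t = -3.03125 gives h = 0.6338, positive; keep [-3.03125, -2.75]

-3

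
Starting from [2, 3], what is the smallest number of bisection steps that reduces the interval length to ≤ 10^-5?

17

Width after n steps is 1/2^n. Need 2^n ≥ 1/10^-5 = 100000.
2^16 = 65536 < 100000 ≤ 2^17 = 131072, so n = 17.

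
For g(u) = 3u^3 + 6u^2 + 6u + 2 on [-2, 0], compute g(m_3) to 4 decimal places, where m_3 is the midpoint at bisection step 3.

g(-1) = -1 < 0, so the root lies in [-1, 0]
g(-0.5) = 0.125 > 0, so the root lies in [-1, -0.5]
g(-0.75) = -0.390625 < 0, so the root lies in [-0.75, -0.5]

-0.3906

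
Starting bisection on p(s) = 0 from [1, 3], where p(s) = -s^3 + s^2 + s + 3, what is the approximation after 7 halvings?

2.140625

s = 2 gives p = 1, positive; keep [2, 3]
s = 2.5 gives p = -3.875, negative; keep [2, 2.5]
s = 2.25 gives p = -1.078125, negative; keep [2, 2.25]
s = 2.125 gives p = 0.0449, positive; keep [2.125, 2.25]
s = 2.1875 gives p = -0.4949, negative; keep [2.125, 2.1875]
s = 2.15625 gives p = -0.2196, negative; keep [2.125, 2.15625]
s = 2.140625 gives p = -0.086, negative; keep [2.125, 2.140625]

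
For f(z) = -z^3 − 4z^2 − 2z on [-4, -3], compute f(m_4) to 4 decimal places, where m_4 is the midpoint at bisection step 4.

0.2283

midpoint -3.5: f = 0.875 > 0 → [-3.5, -3]
midpoint -3.25: f = -1.421875 < 0 → [-3.5, -3.25]
midpoint -3.375: f = -0.369141 < 0 → [-3.5, -3.375]
midpoint -3.4375: f = 0.2283 > 0 → [-3.4375, -3.375]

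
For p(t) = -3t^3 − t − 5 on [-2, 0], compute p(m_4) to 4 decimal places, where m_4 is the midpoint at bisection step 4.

0.3965

p(-1) = -1 < 0, so the root lies in [-2, -1]
p(-1.5) = 6.625 > 0, so the root lies in [-1.5, -1]
p(-1.25) = 2.109375 > 0, so the root lies in [-1.25, -1]
p(-1.125) = 0.3965 > 0, so the root lies in [-1.125, -1]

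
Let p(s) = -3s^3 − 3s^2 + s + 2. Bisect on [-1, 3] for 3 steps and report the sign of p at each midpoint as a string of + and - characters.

s = 1 gives p = -3, negative; keep [-1, 1]
s = 0 gives p = 2, positive; keep [0, 1]
s = 0.5 gives p = 1.375, positive; keep [0.5, 1]

-++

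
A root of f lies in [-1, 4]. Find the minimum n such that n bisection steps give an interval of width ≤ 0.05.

Width after n steps is 5/2^n. Need 2^n ≥ 5/0.05 = 100.
2^6 = 64 < 100 ≤ 2^7 = 128, so n = 7.

7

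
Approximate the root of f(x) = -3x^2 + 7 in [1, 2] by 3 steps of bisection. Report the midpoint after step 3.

1.625

m = 1.5, f(m) = 0.25 (+); new bracket [1.5, 2]
m = 1.75, f(m) = -2.1875 (−); new bracket [1.5, 1.75]
m = 1.625, f(m) = -0.921875 (−); new bracket [1.5, 1.625]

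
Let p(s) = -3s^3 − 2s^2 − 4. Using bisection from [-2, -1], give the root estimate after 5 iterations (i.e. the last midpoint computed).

-1.34375

midpoint -1.5: p = 1.625 > 0 → [-1.5, -1]
midpoint -1.25: p = -1.265625 < 0 → [-1.5, -1.25]
midpoint -1.375: p = 0.017578 > 0 → [-1.375, -1.25]
midpoint -1.3125: p = -0.6624 < 0 → [-1.375, -1.3125]
midpoint -1.34375: p = -0.3322 < 0 → [-1.375, -1.34375]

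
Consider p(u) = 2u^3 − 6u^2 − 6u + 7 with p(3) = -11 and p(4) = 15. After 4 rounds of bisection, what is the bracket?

[3.5625, 3.625]

m = 3.5, p(m) = -1.75 (−); new bracket [3.5, 4]
m = 3.75, p(m) = 5.59375 (+); new bracket [3.5, 3.75]
m = 3.625, p(m) = 1.675781 (+); new bracket [3.5, 3.625]
m = 3.5625, p(m) = -0.0972 (−); new bracket [3.5625, 3.625]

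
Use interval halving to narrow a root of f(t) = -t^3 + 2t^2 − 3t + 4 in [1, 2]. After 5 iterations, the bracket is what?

f(1.5) = 0.625 > 0, so the root lies in [1.5, 2]
f(1.75) = -0.484375 < 0, so the root lies in [1.5, 1.75]
f(1.625) = 0.115234 > 0, so the root lies in [1.625, 1.75]
f(1.6875) = -0.1726 < 0, so the root lies in [1.625, 1.6875]
f(1.65625) = -0.0258 < 0, so the root lies in [1.625, 1.65625]

[1.625, 1.65625]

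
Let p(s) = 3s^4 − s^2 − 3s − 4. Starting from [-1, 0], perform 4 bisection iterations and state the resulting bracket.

midpoint -0.5: p = -2.5625 < 0 → [-1, -0.5]
midpoint -0.75: p = -1.363281 < 0 → [-1, -0.75]
midpoint -0.875: p = -0.38208 < 0 → [-1, -0.875]
midpoint -0.9375: p = 0.251 > 0 → [-0.9375, -0.875]

[-0.9375, -0.875]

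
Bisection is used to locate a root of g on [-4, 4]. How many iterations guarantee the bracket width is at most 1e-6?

23

Width after n steps is 8/2^n. Need 2^n ≥ 8/1e-6 = 8000000.
2^22 = 4194304 < 8000000 ≤ 2^23 = 8388608, so n = 23.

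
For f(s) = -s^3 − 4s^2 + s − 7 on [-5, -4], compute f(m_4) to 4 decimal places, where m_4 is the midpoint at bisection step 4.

0.1467

f(-4.5) = -1.375 < 0, so the root lies in [-5, -4.5]
f(-4.75) = 5.171875 > 0, so the root lies in [-4.75, -4.5]
f(-4.625) = 1.744141 > 0, so the root lies in [-4.625, -4.5]
f(-4.5625) = 0.1467 > 0, so the root lies in [-4.5625, -4.5]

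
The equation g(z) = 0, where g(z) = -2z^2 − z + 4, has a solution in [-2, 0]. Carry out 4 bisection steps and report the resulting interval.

[-1.75, -1.625]

z = -1 gives g = 3, positive; keep [-2, -1]
z = -1.5 gives g = 1, positive; keep [-2, -1.5]
z = -1.75 gives g = -0.375, negative; keep [-1.75, -1.5]
z = -1.625 gives g = 0.3438, positive; keep [-1.75, -1.625]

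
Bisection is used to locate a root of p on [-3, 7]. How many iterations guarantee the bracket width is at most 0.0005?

Width after n steps is 10/2^n. Need 2^n ≥ 10/0.0005 = 20000.
2^14 = 16384 < 20000 ≤ 2^15 = 32768, so n = 15.

15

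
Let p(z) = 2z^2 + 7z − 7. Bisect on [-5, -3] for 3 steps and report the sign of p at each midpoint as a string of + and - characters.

-+-

m = -4, p(m) = -3 (−); new bracket [-5, -4]
m = -4.5, p(m) = 2 (+); new bracket [-4.5, -4]
m = -4.25, p(m) = -0.625 (−); new bracket [-4.5, -4.25]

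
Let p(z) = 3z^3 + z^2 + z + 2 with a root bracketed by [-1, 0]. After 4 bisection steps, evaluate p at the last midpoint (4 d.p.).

0.2385

p(-0.5) = 1.375 > 0, so the root lies in [-1, -0.5]
p(-0.75) = 0.546875 > 0, so the root lies in [-1, -0.75]
p(-0.875) = -0.119141 < 0, so the root lies in [-0.875, -0.75]
p(-0.8125) = 0.2385 > 0, so the root lies in [-0.875, -0.8125]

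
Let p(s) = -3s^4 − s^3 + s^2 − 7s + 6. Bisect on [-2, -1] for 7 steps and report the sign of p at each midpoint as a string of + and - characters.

midpoint -1.5: p = 6.9375 > 0 → [-2, -1.5]
midpoint -1.75: p = -1.464844 < 0 → [-1.75, -1.5]
midpoint -1.625: p = 3.387939 > 0 → [-1.75, -1.625]
midpoint -1.6875: p = 1.1381 > 0 → [-1.75, -1.6875]
midpoint -1.71875: p = -0.1174 < 0 → [-1.71875, -1.6875]
midpoint -1.703125: p = 0.5216 > 0 → [-1.71875, -1.703125]
midpoint -1.7109375: p = 0.2049 > 0 → [-1.71875, -1.7109375]

+-++-++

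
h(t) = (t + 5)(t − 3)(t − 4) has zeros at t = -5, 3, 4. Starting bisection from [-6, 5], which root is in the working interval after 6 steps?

-5

m = -0.5, h(m) = 70.875 (+); new bracket [-6, -0.5]
m = -3.25, h(m) = 79.296875 (+); new bracket [-6, -3.25]
m = -4.625, h(m) = 24.662109 (+); new bracket [-6, -4.625]
m = -5.3125, h(m) = -24.1907 (−); new bracket [-5.3125, -4.625]
m = -4.96875, h(m) = 2.2334 (+); new bracket [-5.3125, -4.96875]
m = -5.140625, h(m) = -10.464 (−); new bracket [-5.140625, -4.96875]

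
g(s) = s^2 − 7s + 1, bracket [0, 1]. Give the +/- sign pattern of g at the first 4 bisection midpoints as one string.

--+-

midpoint 0.5: g = -2.25 < 0 → [0, 0.5]
midpoint 0.25: g = -0.6875 < 0 → [0, 0.25]
midpoint 0.125: g = 0.140625 > 0 → [0.125, 0.25]
midpoint 0.1875: g = -0.2773 < 0 → [0.125, 0.1875]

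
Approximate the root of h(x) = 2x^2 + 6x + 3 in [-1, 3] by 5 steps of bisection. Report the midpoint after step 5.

midpoint 1: h = 11 > 0 → [-1, 1]
midpoint 0: h = 3 > 0 → [-1, 0]
midpoint -0.5: h = 0.5 > 0 → [-1, -0.5]
midpoint -0.75: h = -0.375 < 0 → [-0.75, -0.5]
midpoint -0.625: h = 0.0312 > 0 → [-0.75, -0.625]

-0.625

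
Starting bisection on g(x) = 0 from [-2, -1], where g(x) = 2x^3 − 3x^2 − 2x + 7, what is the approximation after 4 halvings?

-1.3125

x = -1.5 gives g = -3.5, negative; keep [-1.5, -1]
x = -1.25 gives g = 0.90625, positive; keep [-1.5, -1.25]
x = -1.375 gives g = -1.121094, negative; keep [-1.375, -1.25]
x = -1.3125 gives g = -0.0649, negative; keep [-1.3125, -1.25]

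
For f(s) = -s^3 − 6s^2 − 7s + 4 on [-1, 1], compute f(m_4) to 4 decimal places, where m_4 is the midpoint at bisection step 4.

0.4785

midpoint 0: f = 4 > 0 → [0, 1]
midpoint 0.5: f = -1.125 < 0 → [0, 0.5]
midpoint 0.25: f = 1.859375 > 0 → [0.25, 0.5]
midpoint 0.375: f = 0.4785 > 0 → [0.375, 0.5]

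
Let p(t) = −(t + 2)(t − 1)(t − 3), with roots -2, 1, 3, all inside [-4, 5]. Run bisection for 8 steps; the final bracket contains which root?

midpoint 0.5: p = -3.125 < 0 → [-4, 0.5]
midpoint -1.75: p = -3.265625 < 0 → [-4, -1.75]
midpoint -2.875: p = 19.919922 > 0 → [-2.875, -1.75]
midpoint -2.3125: p = 5.4993 > 0 → [-2.3125, -1.75]
midpoint -2.03125: p = 0.4766 > 0 → [-2.03125, -1.75]
midpoint -1.890625: p = -1.5462 < 0 → [-2.03125, -1.890625]
midpoint -1.9609375: p = -0.5738 < 0 → [-2.03125, -1.9609375]
midpoint -1.99609375: p = -0.0585 < 0 → [-2.03125, -1.99609375]

-2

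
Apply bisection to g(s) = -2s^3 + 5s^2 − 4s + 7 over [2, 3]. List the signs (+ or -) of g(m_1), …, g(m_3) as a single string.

m = 2.5, g(m) = -3 (−); new bracket [2, 2.5]
m = 2.25, g(m) = 0.53125 (+); new bracket [2.25, 2.5]
m = 2.375, g(m) = -1.089844 (−); new bracket [2.25, 2.375]

-+-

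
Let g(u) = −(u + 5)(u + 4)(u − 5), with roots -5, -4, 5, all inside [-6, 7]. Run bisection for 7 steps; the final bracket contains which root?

5

u = 0.5 gives g = 111.375, positive; keep [0.5, 7]
u = 3.75 gives g = 84.765625, positive; keep [3.75, 7]
u = 5.375 gives g = -36.474609, negative; keep [3.75, 5.375]
u = 4.5625 gives g = 35.822, positive; keep [4.5625, 5.375]
u = 4.96875 gives g = 2.794, positive; keep [4.96875, 5.375]
u = 5.171875 gives g = -16.0351, negative; keep [4.96875, 5.171875]
u = 5.0703125 gives g = -6.4224, negative; keep [4.96875, 5.0703125]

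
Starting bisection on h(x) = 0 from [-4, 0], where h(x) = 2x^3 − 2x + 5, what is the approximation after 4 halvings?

h(-2) = -7 < 0, so the root lies in [-2, 0]
h(-1) = 5 > 0, so the root lies in [-2, -1]
h(-1.5) = 1.25 > 0, so the root lies in [-2, -1.5]
h(-1.75) = -2.2188 < 0, so the root lies in [-1.75, -1.5]

-1.75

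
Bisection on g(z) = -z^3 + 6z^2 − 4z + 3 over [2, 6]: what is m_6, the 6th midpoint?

5.3125

z = 4 gives g = 19, positive; keep [4, 6]
z = 5 gives g = 8, positive; keep [5, 6]
z = 5.5 gives g = -3.875, negative; keep [5, 5.5]
z = 5.25 gives g = 2.6719, positive; keep [5.25, 5.5]
z = 5.375 gives g = -0.4434, negative; keep [5.25, 5.375]
z = 5.3125 gives g = 1.1531, positive; keep [5.3125, 5.375]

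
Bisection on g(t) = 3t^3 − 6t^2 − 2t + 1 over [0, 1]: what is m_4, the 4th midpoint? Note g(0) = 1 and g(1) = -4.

midpoint 0.5: g = -1.125 < 0 → [0, 0.5]
midpoint 0.25: g = 0.171875 > 0 → [0.25, 0.5]
midpoint 0.375: g = -0.435547 < 0 → [0.25, 0.375]
midpoint 0.3125: g = -0.1194 < 0 → [0.25, 0.3125]

0.3125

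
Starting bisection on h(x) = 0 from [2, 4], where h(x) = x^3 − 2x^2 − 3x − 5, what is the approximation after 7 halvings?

midpoint 3: h = -5 < 0 → [3, 4]
midpoint 3.5: h = 2.875 > 0 → [3, 3.5]
midpoint 3.25: h = -1.546875 < 0 → [3.25, 3.5]
midpoint 3.375: h = 0.5371 > 0 → [3.25, 3.375]
midpoint 3.3125: h = -0.5359 < 0 → [3.3125, 3.375]
midpoint 3.34375: h = -0.0072 < 0 → [3.34375, 3.375]
midpoint 3.359375: h = 0.263 > 0 → [3.34375, 3.359375]

3.359375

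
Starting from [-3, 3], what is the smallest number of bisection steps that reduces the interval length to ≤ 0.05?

Width after n steps is 6/2^n. Need 2^n ≥ 6/0.05 = 120.
2^6 = 64 < 120 ≤ 2^7 = 128, so n = 7.

7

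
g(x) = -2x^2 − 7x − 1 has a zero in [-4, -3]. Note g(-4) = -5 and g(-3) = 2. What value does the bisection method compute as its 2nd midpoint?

-3.25

m = -3.5, g(m) = -1 (−); new bracket [-3.5, -3]
m = -3.25, g(m) = 0.625 (+); new bracket [-3.5, -3.25]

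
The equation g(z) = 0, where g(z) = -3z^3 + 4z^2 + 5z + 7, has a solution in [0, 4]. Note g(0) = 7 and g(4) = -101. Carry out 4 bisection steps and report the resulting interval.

m = 2, g(m) = 9 (+); new bracket [2, 4]
m = 3, g(m) = -23 (−); new bracket [2, 3]
m = 2.5, g(m) = -2.375 (−); new bracket [2, 2.5]
m = 2.25, g(m) = 4.3281 (+); new bracket [2.25, 2.5]

[2.25, 2.5]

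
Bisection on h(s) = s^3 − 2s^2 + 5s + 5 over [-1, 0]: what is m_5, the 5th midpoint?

h(-0.5) = 1.875 > 0, so the root lies in [-1, -0.5]
h(-0.75) = -0.296875 < 0, so the root lies in [-0.75, -0.5]
h(-0.625) = 0.849609 > 0, so the root lies in [-0.75, -0.625]
h(-0.6875) = 0.2922 > 0, so the root lies in [-0.75, -0.6875]
h(-0.71875) = 0.0017 > 0, so the root lies in [-0.75, -0.71875]

-0.71875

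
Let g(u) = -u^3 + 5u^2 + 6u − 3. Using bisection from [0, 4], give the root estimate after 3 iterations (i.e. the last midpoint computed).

m = 2, g(m) = 21 (+); new bracket [0, 2]
m = 1, g(m) = 7 (+); new bracket [0, 1]
m = 0.5, g(m) = 1.125 (+); new bracket [0, 0.5]

0.5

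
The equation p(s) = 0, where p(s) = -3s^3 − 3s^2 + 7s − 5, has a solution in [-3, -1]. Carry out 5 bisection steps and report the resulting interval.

[-2.375, -2.3125]

s = -2 gives p = -7, negative; keep [-3, -2]
s = -2.5 gives p = 5.625, positive; keep [-2.5, -2]
s = -2.25 gives p = -1.765625, negative; keep [-2.5, -2.25]
s = -2.375 gives p = 1.6426, positive; keep [-2.375, -2.25]
s = -2.3125 gives p = -0.1311, negative; keep [-2.375, -2.3125]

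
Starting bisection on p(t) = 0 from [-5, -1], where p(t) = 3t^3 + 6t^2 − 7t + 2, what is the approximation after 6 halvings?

t = -3 gives p = -4, negative; keep [-3, -1]
t = -2 gives p = 16, positive; keep [-3, -2]
t = -2.5 gives p = 10.125, positive; keep [-3, -2.5]
t = -2.75 gives p = 4.2344, positive; keep [-3, -2.75]
t = -2.875 gives p = 0.4277, positive; keep [-3, -2.875]
t = -2.9375 gives p = -1.7063, negative; keep [-2.9375, -2.875]

-2.9375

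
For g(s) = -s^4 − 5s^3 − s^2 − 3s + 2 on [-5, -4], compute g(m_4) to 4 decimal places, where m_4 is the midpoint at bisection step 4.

-0.0432

m = -4.5, g(m) = 40.8125 (+); new bracket [-5, -4.5]
m = -4.75, g(m) = 20.480469 (+); new bracket [-5, -4.75]
m = -4.875, g(m) = 7.341553 (+); new bracket [-5, -4.875]
m = -4.9375, g(m) = -0.0432 (−); new bracket [-4.9375, -4.875]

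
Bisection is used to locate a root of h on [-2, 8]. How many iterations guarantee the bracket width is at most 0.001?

14

Width after n steps is 10/2^n. Need 2^n ≥ 10/0.001 = 10000.
2^13 = 8192 < 10000 ≤ 2^14 = 16384, so n = 14.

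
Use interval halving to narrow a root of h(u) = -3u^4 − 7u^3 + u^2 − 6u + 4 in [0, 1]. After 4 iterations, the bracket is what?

midpoint 0.5: h = 0.1875 > 0 → [0.5, 1]
midpoint 0.75: h = -3.839844 < 0 → [0.5, 0.75]
midpoint 0.625: h = -1.526123 < 0 → [0.5, 0.625]
midpoint 0.5625: h = -0.6048 < 0 → [0.5, 0.5625]

[0.5, 0.5625]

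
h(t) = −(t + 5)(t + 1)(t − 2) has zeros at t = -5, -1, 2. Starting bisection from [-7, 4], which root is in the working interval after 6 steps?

-5

h(-1.5) = -6.125 < 0, so the root lies in [-7, -1.5]
h(-4.25) = -15.234375 < 0, so the root lies in [-7, -4.25]
h(-5.625) = 22.041016 > 0, so the root lies in [-5.625, -4.25]
h(-4.9375) = -1.7073 < 0, so the root lies in [-5.625, -4.9375]
h(-5.28125) = 8.7674 > 0, so the root lies in [-5.28125, -4.9375]
h(-5.109375) = 3.1954 > 0, so the root lies in [-5.109375, -4.9375]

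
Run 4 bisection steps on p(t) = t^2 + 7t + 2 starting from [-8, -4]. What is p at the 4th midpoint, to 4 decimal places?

m = -6, p(m) = -4 (−); new bracket [-8, -6]
m = -7, p(m) = 2 (+); new bracket [-7, -6]
m = -6.5, p(m) = -1.25 (−); new bracket [-7, -6.5]
m = -6.75, p(m) = 0.3125 (+); new bracket [-6.75, -6.5]

0.3125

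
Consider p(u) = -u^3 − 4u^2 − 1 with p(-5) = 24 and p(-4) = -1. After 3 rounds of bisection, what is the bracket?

[-4.125, -4]

p(-4.5) = 9.125 > 0, so the root lies in [-4.5, -4]
p(-4.25) = 3.515625 > 0, so the root lies in [-4.25, -4]
p(-4.125) = 1.126953 > 0, so the root lies in [-4.125, -4]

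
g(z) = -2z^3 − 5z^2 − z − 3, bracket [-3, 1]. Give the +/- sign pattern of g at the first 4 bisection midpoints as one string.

g(-1) = -5 < 0, so the root lies in [-3, -1]
g(-2) = -5 < 0, so the root lies in [-3, -2]
g(-2.5) = -0.5 < 0, so the root lies in [-3, -2.5]
g(-2.75) = 3.5312 > 0, so the root lies in [-2.75, -2.5]

---+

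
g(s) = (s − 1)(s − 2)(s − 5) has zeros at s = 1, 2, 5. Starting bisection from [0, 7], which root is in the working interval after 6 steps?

5

midpoint 3.5: g = -5.625 < 0 → [3.5, 7]
midpoint 5.25: g = 3.453125 > 0 → [3.5, 5.25]
midpoint 4.375: g = -5.009766 < 0 → [4.375, 5.25]
midpoint 4.8125: g = -2.0105 < 0 → [4.8125, 5.25]
midpoint 5.03125: g = 0.3819 > 0 → [4.8125, 5.03125]
midpoint 4.921875: g = -0.8953 < 0 → [4.921875, 5.03125]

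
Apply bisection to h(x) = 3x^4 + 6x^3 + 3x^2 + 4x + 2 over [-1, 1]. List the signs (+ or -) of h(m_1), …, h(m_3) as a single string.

midpoint 0: h = 2 > 0 → [-1, 0]
midpoint -0.5: h = 0.1875 > 0 → [-1, -0.5]
midpoint -0.75: h = -0.894531 < 0 → [-0.75, -0.5]

++-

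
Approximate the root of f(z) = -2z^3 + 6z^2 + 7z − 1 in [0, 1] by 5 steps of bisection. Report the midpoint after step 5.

0.15625

z = 0.5 gives f = 3.75, positive; keep [0, 0.5]
z = 0.25 gives f = 1.09375, positive; keep [0, 0.25]
z = 0.125 gives f = -0.035156, negative; keep [0.125, 0.25]
z = 0.1875 gives f = 0.5103, positive; keep [0.125, 0.1875]
z = 0.15625 gives f = 0.2326, positive; keep [0.125, 0.15625]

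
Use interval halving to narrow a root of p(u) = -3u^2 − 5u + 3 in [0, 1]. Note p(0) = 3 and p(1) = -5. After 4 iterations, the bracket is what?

p(0.5) = -0.25 < 0, so the root lies in [0, 0.5]
p(0.25) = 1.5625 > 0, so the root lies in [0.25, 0.5]
p(0.375) = 0.703125 > 0, so the root lies in [0.375, 0.5]
p(0.4375) = 0.2383 > 0, so the root lies in [0.4375, 0.5]

[0.4375, 0.5]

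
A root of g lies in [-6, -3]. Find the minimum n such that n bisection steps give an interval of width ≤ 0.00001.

Width after n steps is 3/2^n. Need 2^n ≥ 3/0.00001 = 300000.
2^18 = 262144 < 300000 ≤ 2^19 = 524288, so n = 19.

19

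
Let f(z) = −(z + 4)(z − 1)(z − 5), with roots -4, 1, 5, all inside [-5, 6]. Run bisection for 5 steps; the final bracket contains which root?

midpoint 0.5: f = -10.125 < 0 → [-5, 0.5]
midpoint -2.25: f = -41.234375 < 0 → [-5, -2.25]
midpoint -3.625: f = -14.958984 < 0 → [-5, -3.625]
midpoint -4.3125: f = 15.4602 > 0 → [-4.3125, -3.625]
midpoint -3.96875: f = -1.3926 < 0 → [-4.3125, -3.96875]

-4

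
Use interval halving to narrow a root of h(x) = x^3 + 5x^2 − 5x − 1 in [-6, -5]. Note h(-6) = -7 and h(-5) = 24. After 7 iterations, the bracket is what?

midpoint -5.5: h = 11.375 > 0 → [-6, -5.5]
midpoint -5.75: h = 2.953125 > 0 → [-6, -5.75]
midpoint -5.875: h = -1.826172 < 0 → [-5.875, -5.75]
midpoint -5.8125: h = 0.6121 > 0 → [-5.875, -5.8125]
midpoint -5.84375: h = -0.5948 < 0 → [-5.84375, -5.8125]
midpoint -5.828125: h = 0.0117 > 0 → [-5.84375, -5.828125]
midpoint -5.8359375: h = -0.2908 < 0 → [-5.8359375, -5.828125]

[-5.8359375, -5.828125]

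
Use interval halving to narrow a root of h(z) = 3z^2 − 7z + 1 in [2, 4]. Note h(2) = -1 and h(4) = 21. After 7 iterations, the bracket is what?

z = 3 gives h = 7, positive; keep [2, 3]
z = 2.5 gives h = 2.25, positive; keep [2, 2.5]
z = 2.25 gives h = 0.4375, positive; keep [2, 2.25]
z = 2.125 gives h = -0.3281, negative; keep [2.125, 2.25]
z = 2.1875 gives h = 0.043, positive; keep [2.125, 2.1875]
z = 2.15625 gives h = -0.1455, negative; keep [2.15625, 2.1875]
z = 2.171875 gives h = -0.052, negative; keep [2.171875, 2.1875]

[2.171875, 2.1875]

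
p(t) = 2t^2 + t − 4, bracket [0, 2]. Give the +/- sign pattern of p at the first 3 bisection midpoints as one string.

p(1) = -1 < 0, so the root lies in [1, 2]
p(1.5) = 2 > 0, so the root lies in [1, 1.5]
p(1.25) = 0.375 > 0, so the root lies in [1, 1.25]

-++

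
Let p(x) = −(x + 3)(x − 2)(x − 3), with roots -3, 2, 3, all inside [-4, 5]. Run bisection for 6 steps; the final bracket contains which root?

-3

m = 0.5, p(m) = -13.125 (−); new bracket [-4, 0.5]
m = -1.75, p(m) = -22.265625 (−); new bracket [-4, -1.75]
m = -2.875, p(m) = -3.580078 (−); new bracket [-4, -2.875]
m = -3.4375, p(m) = 15.3142 (+); new bracket [-3.4375, -2.875]
m = -3.15625, p(m) = 4.9599 (+); new bracket [-3.15625, -2.875]
m = -3.015625, p(m) = 0.4714 (+); new bracket [-3.015625, -2.875]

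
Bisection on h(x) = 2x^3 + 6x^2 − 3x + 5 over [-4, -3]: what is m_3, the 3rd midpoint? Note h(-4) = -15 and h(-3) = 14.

-3.625

x = -3.5 gives h = 3.25, positive; keep [-4, -3.5]
x = -3.75 gives h = -4.84375, negative; keep [-3.75, -3.5]
x = -3.625 gives h = -0.550781, negative; keep [-3.625, -3.5]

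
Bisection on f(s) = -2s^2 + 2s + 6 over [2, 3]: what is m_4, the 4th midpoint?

2.3125

m = 2.5, f(m) = -1.5 (−); new bracket [2, 2.5]
m = 2.25, f(m) = 0.375 (+); new bracket [2.25, 2.5]
m = 2.375, f(m) = -0.53125 (−); new bracket [2.25, 2.375]
m = 2.3125, f(m) = -0.0703 (−); new bracket [2.25, 2.3125]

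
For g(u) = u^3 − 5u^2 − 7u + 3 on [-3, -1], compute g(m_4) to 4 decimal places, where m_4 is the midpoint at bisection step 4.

g(-2) = -11 < 0, so the root lies in [-2, -1]
g(-1.5) = -1.125 < 0, so the root lies in [-1.5, -1]
g(-1.25) = 1.984375 > 0, so the root lies in [-1.5, -1.25]
g(-1.375) = 0.5723 > 0, so the root lies in [-1.5, -1.375]

0.5723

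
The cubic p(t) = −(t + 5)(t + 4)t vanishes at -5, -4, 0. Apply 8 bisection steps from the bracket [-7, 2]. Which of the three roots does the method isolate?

0

t = -2.5 gives p = 9.375, positive; keep [-2.5, 2]
t = -0.25 gives p = 4.453125, positive; keep [-0.25, 2]
t = 0.875 gives p = -25.060547, negative; keep [-0.25, 0.875]
t = 0.3125 gives p = -7.1594, negative; keep [-0.25, 0.3125]
t = 0.03125 gives p = -0.6338, negative; keep [-0.25, 0.03125]
t = -0.109375 gives p = 2.0811, positive; keep [-0.109375, 0.03125]
t = -0.0390625 gives p = 0.7676, positive; keep [-0.0390625, 0.03125]
t = -0.00390625 gives p = 0.078, positive; keep [-0.00390625, 0.03125]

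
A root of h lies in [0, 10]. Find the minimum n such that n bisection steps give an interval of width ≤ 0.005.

Width after n steps is 10/2^n. Need 2^n ≥ 10/0.005 = 2000.
2^10 = 1024 < 2000 ≤ 2^11 = 2048, so n = 11.

11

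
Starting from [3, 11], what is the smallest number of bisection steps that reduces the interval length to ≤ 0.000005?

21

Width after n steps is 8/2^n. Need 2^n ≥ 8/0.000005 = 1600000.
2^20 = 1048576 < 1600000 ≤ 2^21 = 2097152, so n = 21.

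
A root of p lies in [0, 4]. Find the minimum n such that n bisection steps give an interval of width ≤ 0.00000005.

27

Width after n steps is 4/2^n. Need 2^n ≥ 4/0.00000005 = 80000000.
2^26 = 67108864 < 80000000 ≤ 2^27 = 134217728, so n = 27.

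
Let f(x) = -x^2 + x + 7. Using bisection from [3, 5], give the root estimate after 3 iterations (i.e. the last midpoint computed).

x = 4 gives f = -5, negative; keep [3, 4]
x = 3.5 gives f = -1.75, negative; keep [3, 3.5]
x = 3.25 gives f = -0.3125, negative; keep [3, 3.25]

3.25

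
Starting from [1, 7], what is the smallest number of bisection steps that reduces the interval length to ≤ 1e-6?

Width after n steps is 6/2^n. Need 2^n ≥ 6/1e-6 = 6000000.
2^22 = 4194304 < 6000000 ≤ 2^23 = 8388608, so n = 23.

23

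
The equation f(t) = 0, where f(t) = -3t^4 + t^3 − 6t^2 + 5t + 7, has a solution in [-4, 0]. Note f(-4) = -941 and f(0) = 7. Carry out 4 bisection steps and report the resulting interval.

[-0.75, -0.5]

t = -2 gives f = -83, negative; keep [-2, 0]
t = -1 gives f = -8, negative; keep [-1, 0]
t = -0.5 gives f = 2.6875, positive; keep [-1, -0.5]
t = -0.75 gives f = -1.4961, negative; keep [-0.75, -0.5]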